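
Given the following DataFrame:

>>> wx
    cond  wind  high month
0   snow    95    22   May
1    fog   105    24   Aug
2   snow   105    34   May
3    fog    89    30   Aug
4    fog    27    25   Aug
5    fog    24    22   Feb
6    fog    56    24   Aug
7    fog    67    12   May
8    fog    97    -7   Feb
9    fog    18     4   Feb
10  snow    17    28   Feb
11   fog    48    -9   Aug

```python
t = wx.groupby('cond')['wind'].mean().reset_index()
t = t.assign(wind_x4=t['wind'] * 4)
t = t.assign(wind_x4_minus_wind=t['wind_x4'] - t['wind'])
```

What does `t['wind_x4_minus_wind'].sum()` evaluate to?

394.0

group by cond, mean of wind:
cond
fog     59.000000
snow    72.333333
Name: wind, dtype: float64
reset_index():
   cond       wind
0   fog  59.000000
1  snow  72.333333
add column wind_x4 = t['wind'] * 4:
   cond       wind     wind_x4
0   fog  59.000000  236.000000
1  snow  72.333333  289.333333
add column wind_x4_minus_wind = t['wind_x4'] - t['wind']:
   cond       wind     wind_x4  wind_x4_minus_wind
0   fog  59.000000  236.000000               177.0
1  snow  72.333333  289.333333               217.0
So sum() = 394.0.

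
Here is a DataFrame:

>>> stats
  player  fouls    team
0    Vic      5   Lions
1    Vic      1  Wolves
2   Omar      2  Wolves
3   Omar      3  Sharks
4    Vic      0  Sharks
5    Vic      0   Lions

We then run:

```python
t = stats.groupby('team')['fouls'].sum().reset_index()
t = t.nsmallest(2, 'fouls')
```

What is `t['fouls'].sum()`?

group by team, sum of fouls:
team
Lions     5
Sharks    3
Wolves    3
Name: fouls, dtype: int64
reset_index():
     team  fouls
0   Lions      5
1  Sharks      3
2  Wolves      3
take 2 rows with smallest fouls:
     team  fouls
1  Sharks      3
2  Wolves      3
The sum of column 'fouls' is 6.

6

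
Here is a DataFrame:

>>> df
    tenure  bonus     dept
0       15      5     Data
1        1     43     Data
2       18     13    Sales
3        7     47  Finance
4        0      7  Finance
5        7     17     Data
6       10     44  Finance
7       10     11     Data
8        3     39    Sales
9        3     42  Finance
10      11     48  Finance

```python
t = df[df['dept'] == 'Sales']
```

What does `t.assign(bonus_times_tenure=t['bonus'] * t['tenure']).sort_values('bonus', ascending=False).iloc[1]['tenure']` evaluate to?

filter rows where dept == 'Sales':
   tenure  bonus   dept
2      18     13  Sales
8       3     39  Sales
add column bonus_times_tenure = t['bonus'] * t['tenure']:
   tenure  bonus   dept  bonus_times_tenure
2      18     13  Sales                 234
8       3     39  Sales                 117
sort by bonus descending:
   tenure  bonus   dept  bonus_times_tenure
8       3     39  Sales                 117
2      18     13  Sales                 234
value at position 1, column 'tenure' → 18

18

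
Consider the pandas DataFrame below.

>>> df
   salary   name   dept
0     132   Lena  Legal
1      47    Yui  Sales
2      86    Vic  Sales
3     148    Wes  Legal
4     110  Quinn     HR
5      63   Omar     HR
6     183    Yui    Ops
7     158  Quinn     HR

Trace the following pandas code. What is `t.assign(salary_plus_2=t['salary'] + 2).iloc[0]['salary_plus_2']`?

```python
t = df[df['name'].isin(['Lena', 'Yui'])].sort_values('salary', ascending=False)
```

filter rows where name in ['Lena', 'Yui']:
   salary  name   dept
0     132  Lena  Legal
1      47   Yui  Sales
6     183   Yui    Ops
sort by salary descending:
   salary  name   dept
6     183   Yui    Ops
0     132  Lena  Legal
1      47   Yui  Sales
add column salary_plus_2 = t['salary'] + 2:
   salary  name   dept  salary_plus_2
6     183   Yui    Ops            185
0     132  Lena  Legal            134
1      47   Yui  Sales             49

185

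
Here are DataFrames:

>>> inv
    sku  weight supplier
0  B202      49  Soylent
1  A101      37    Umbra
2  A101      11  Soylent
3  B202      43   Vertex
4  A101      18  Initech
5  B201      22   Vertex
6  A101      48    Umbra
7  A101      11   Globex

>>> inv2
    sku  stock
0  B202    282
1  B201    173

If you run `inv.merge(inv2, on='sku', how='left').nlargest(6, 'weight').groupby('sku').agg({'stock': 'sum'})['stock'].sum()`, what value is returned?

merge on 'sku' (how='left') → 8 rows:
    sku  weight supplier  stock
0  B202      49  Soylent  282.0
1  A101      37    Umbra    NaN
2  A101      11  Soylent    NaN
3  B202      43   Vertex  282.0
4  A101      18  Initech    NaN
5  B201      22   Vertex  173.0
6  A101      48    Umbra    NaN
7  A101      11   Globex    NaN
take 6 rows with largest weight:
    sku  weight supplier  stock
0  B202      49  Soylent  282.0
6  A101      48    Umbra    NaN
3  B202      43   Vertex  282.0
1  A101      37    Umbra    NaN
5  B201      22   Vertex  173.0
4  A101      18  Initech    NaN
group by sku, sum of stock:
      stock
sku        
A101    0.0
B201  173.0
B202  564.0
Taking the sum of column 'stock' gives 737.0.

737.0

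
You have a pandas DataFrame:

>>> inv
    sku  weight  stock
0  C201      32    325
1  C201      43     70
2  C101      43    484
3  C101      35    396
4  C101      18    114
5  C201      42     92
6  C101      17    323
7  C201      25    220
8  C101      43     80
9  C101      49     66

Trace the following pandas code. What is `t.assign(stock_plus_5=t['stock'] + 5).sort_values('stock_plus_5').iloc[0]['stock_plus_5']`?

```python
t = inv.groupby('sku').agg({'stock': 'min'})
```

group by sku, min of stock:
      stock
sku        
C101     66
C201     70
add column stock_plus_5 = t['stock'] + 5:
      stock  stock_plus_5
sku                      
C101     66            71
C201     70            75
sort by stock_plus_5:
      stock  stock_plus_5
sku                      
C101     66            71
C201     70            75
Finally, value at position 0, column 'stock_plus_5' = 71.

71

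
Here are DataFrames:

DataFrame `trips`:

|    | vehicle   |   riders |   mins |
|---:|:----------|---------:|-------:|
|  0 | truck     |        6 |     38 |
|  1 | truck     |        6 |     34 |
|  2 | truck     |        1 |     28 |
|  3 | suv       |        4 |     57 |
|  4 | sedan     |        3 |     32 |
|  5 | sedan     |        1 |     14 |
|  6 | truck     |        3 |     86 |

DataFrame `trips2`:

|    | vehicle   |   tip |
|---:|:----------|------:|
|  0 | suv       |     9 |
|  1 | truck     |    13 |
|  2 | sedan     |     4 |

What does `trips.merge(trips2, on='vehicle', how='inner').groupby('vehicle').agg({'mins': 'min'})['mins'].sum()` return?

merge on 'vehicle' (how='inner') → 7 rows:
  vehicle  riders  mins  tip
0   truck       6    38   13
1   truck       6    34   13
2   truck       1    28   13
3     suv       4    57    9
4   sedan       3    32    4
5   sedan       1    14    4
6   truck       3    86   13
group by vehicle, min of mins:
         mins
vehicle      
sedan      14
suv        57
truck      28
So sum() = 99.

99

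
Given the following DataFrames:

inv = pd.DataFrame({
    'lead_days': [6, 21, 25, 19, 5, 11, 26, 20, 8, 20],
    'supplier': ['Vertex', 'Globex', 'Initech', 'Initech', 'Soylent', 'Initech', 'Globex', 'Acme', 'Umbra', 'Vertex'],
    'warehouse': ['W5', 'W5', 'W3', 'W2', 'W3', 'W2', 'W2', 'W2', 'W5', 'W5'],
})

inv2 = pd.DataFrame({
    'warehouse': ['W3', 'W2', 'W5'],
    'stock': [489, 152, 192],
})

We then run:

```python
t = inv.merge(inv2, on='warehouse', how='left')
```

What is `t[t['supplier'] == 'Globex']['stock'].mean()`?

merge on 'warehouse' (how='left') → 10 rows:
   lead_days supplier warehouse  stock
0          6   Vertex        W5    192
1         21   Globex        W5    192
2         25  Initech        W3    489
3         19  Initech        W2    152
4          5  Soylent        W3    489
5         11  Initech        W2    152
6         26   Globex        W2    152
7         20     Acme        W2    152
8          8    Umbra        W5    192
9         20   Vertex        W5    192
filter rows where supplier == 'Globex':
   lead_days supplier warehouse  stock
1         21   Globex        W5    192
6         26   Globex        W2    152

172.0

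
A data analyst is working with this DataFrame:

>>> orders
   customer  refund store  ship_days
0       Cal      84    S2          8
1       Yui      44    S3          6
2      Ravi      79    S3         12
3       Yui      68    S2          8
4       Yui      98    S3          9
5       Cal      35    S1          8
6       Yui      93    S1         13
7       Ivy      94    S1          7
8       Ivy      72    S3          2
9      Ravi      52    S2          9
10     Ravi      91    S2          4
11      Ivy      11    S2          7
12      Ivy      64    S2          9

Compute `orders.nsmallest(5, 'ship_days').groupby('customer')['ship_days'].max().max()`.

7

take 5 rows with smallest ship_days:
   customer  refund store  ship_days
8       Ivy      72    S3          2
10     Ravi      91    S2          4
1       Yui      44    S3          6
7       Ivy      94    S1          7
11      Ivy      11    S2          7
group by customer, max of ship_days:
customer
Ivy     7
Ravi    4
Yui     6
Name: ship_days, dtype: int64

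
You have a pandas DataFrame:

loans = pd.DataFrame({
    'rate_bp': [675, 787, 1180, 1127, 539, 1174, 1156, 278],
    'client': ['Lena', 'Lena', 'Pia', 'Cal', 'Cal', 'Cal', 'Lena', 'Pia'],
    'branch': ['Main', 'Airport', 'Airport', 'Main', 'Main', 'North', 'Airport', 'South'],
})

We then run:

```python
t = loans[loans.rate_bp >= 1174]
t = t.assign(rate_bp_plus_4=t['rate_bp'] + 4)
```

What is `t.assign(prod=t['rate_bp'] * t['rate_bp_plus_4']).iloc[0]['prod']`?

filter rows where rate_bp >= 1174:
   rate_bp client   branch
2     1180    Pia  Airport
5     1174    Cal    North
add column rate_bp_plus_4 = t['rate_bp'] + 4:
   rate_bp client   branch  rate_bp_plus_4
2     1180    Pia  Airport            1184
5     1174    Cal    North            1178
add column prod = t['rate_bp'] * t['rate_bp_plus_4']:
   rate_bp client   branch  rate_bp_plus_4     prod
2     1180    Pia  Airport            1184  1397120
5     1174    Cal    North            1178  1382972
So iloc[0]['prod'] = 1397120.

1397120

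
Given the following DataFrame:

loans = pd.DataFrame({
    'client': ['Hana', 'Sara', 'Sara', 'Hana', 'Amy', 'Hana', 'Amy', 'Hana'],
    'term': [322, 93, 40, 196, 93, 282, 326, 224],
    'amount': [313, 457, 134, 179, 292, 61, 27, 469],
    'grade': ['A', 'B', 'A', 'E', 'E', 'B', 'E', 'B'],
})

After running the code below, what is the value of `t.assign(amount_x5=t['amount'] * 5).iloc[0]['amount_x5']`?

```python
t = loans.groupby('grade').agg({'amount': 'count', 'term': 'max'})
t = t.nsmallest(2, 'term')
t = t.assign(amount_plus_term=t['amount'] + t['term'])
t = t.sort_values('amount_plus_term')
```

group by grade: count(amount), max(term):
       amount  term
grade              
A           2   322
B           3   282
E           3   326
take 2 rows with smallest term:
       amount  term
grade              
B           3   282
A           2   322
add column amount_plus_term = t['amount'] + t['term']:
       amount  term  amount_plus_term
grade                                
B           3   282               285
A           2   322               324
sort by amount_plus_term:
       amount  term  amount_plus_term
grade                                
B           3   282               285
A           2   322               324
add column amount_x5 = t['amount'] * 5:
       amount  term  amount_plus_term  amount_x5
grade                                           
B           3   282               285         15
A           2   322               324         10

15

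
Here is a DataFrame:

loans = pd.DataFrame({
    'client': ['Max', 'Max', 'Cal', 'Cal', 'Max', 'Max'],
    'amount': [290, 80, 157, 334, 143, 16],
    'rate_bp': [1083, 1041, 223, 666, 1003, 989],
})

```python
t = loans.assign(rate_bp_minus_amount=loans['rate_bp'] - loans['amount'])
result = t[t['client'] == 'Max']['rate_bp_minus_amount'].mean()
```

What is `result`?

add column rate_bp_minus_amount = loans['rate_bp'] - loans['amount']:
  client  amount  rate_bp  rate_bp_minus_amount
0    Max     290     1083                   793
1    Max      80     1041                   961
2    Cal     157      223                    66
3    Cal     334      666                   332
4    Max     143     1003                   860
5    Max      16      989                   973
filter rows where client == 'Max':
  client  amount  rate_bp  rate_bp_minus_amount
0    Max     290     1083                   793
1    Max      80     1041                   961
4    Max     143     1003                   860
5    Max      16      989                   973
mean of column 'rate_bp_minus_amount' → 896.75

896.75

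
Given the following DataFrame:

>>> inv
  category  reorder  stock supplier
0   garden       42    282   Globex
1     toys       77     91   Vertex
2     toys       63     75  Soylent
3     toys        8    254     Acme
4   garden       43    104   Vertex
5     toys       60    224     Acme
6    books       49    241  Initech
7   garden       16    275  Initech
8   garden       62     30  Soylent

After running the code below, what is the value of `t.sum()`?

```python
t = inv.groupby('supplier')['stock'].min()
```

868

group by supplier, min of stock:
supplier
Acme       224
Globex     282
Initech    241
Soylent     30
Vertex      91
Name: stock, dtype: int64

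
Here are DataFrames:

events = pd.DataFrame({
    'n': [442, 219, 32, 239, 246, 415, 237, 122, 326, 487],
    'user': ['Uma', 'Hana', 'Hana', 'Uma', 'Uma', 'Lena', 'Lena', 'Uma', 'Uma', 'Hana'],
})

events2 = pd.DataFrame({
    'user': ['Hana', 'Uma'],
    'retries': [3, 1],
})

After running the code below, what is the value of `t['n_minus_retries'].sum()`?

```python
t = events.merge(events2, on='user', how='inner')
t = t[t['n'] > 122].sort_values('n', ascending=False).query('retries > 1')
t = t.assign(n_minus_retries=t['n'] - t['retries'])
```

700

merge on 'user' (how='inner') → 8 rows:
     n  user  retries
0  442   Uma        1
1  219  Hana        3
2   32  Hana        3
3  239   Uma        1
4  246   Uma        1
5  122   Uma        1
6  326   Uma        1
7  487  Hana        3
filter rows where n > 122:
     n  user  retries
0  442   Uma        1
1  219  Hana        3
3  239   Uma        1
4  246   Uma        1
6  326   Uma        1
7  487  Hana        3
sort by n descending:
     n  user  retries
7  487  Hana        3
0  442   Uma        1
6  326   Uma        1
4  246   Uma        1
3  239   Uma        1
1  219  Hana        3
filter rows where retries > 1:
     n  user  retries
7  487  Hana        3
1  219  Hana        3
add column n_minus_retries = t['n'] - t['retries']:
     n  user  retries  n_minus_retries
7  487  Hana        3              484
1  219  Hana        3              216
So sum() = 700.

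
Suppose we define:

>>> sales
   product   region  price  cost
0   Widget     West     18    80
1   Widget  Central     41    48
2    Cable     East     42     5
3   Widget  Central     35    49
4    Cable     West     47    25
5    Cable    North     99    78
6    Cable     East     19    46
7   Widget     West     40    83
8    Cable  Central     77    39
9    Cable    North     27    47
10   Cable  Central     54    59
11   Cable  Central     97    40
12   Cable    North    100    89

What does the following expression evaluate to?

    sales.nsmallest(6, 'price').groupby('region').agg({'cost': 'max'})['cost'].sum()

225

take 6 rows with smallest price:
  product   region  price  cost
0  Widget     West     18    80
6   Cable     East     19    46
9   Cable    North     27    47
3  Widget  Central     35    49
7  Widget     West     40    83
1  Widget  Central     41    48
group by region, max of cost:
         cost
region       
Central    49
East       46
North      47
West       83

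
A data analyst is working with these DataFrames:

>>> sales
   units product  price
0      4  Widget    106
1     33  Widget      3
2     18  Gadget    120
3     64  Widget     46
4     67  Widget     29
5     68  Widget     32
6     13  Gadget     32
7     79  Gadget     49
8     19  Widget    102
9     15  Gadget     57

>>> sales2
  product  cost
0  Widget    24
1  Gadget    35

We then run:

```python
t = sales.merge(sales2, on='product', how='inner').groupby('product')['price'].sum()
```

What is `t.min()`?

merge on 'product' (how='inner') → 10 rows:
   units product  price  cost
0      4  Widget    106    24
1     33  Widget      3    24
2     18  Gadget    120    35
3     64  Widget     46    24
4     67  Widget     29    24
5     68  Widget     32    24
6     13  Gadget     32    35
7     79  Gadget     49    35
8     19  Widget    102    24
9     15  Gadget     57    35
group by product, sum of price:
product
Gadget    258
Widget    318
Name: price, dtype: int64
Reading off the min of the resulting series, we get 258.

258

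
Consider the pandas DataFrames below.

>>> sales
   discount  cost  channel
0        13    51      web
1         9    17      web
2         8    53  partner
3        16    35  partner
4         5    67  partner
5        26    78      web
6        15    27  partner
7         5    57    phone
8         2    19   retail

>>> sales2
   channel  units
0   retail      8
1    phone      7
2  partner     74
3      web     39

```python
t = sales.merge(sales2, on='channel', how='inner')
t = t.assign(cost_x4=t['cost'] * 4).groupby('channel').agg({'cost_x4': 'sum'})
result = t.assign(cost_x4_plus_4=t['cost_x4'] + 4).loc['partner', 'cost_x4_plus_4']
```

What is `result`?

merge on 'channel' (how='inner') → 9 rows:
   discount  cost  channel  units
0        13    51      web     39
1         9    17      web     39
2         8    53  partner     74
3        16    35  partner     74
4         5    67  partner     74
5        26    78      web     39
6        15    27  partner     74
7         5    57    phone      7
8         2    19   retail      8
add column cost_x4 = t['cost'] * 4:
   discount  cost  channel  units  cost_x4
0        13    51      web     39      204
1         9    17      web     39       68
2         8    53  partner     74      212
3        16    35  partner     74      140
4         5    67  partner     74      268
5        26    78      web     39      312
6        15    27  partner     74      108
7         5    57    phone      7      228
8         2    19   retail      8       76
group by channel, sum of cost_x4:
         cost_x4
channel         
partner      728
phone        228
retail        76
web          584
add column cost_x4_plus_4 = t['cost_x4'] + 4:
         cost_x4  cost_x4_plus_4
channel                         
partner      728             732
phone        228             232
retail        76              80
web          584             588
Reading off the value at row 'partner', column 'cost_x4_plus_4', we get 732.

732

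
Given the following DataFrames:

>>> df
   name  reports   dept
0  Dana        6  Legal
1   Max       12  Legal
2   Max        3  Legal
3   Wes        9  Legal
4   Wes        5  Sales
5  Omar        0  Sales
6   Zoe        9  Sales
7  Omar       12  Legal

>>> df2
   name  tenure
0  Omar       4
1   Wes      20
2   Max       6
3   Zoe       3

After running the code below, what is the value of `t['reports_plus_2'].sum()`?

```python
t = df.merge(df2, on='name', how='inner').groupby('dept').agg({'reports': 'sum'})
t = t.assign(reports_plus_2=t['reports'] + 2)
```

merge on 'name' (how='inner') → 7 rows:
   name  reports   dept  tenure
0   Max       12  Legal       6
1   Max        3  Legal       6
2   Wes        9  Legal      20
3   Wes        5  Sales      20
4  Omar        0  Sales       4
5   Zoe        9  Sales       3
6  Omar       12  Legal       4
group by dept, sum of reports:
       reports
dept          
Legal       36
Sales       14
add column reports_plus_2 = t['reports'] + 2:
       reports  reports_plus_2
dept                          
Legal       36              38
Sales       14              16
sum of column 'reports_plus_2' → 54

54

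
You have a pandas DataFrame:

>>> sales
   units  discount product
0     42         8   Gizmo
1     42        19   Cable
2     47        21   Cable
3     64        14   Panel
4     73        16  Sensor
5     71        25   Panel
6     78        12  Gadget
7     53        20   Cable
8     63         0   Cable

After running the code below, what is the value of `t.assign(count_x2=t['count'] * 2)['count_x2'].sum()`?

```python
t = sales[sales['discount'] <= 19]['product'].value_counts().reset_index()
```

12

filter rows where discount <= 19:
   units  discount product
0     42         8   Gizmo
1     42        19   Cable
3     64        14   Panel
4     73        16  Sensor
6     78        12  Gadget
8     63         0   Cable
value_counts of product:
product
Cable     2
Gizmo     1
Panel     1
Sensor    1
Gadget    1
Name: count, dtype: int64
reset_index():
  product  count
0   Cable      2
1   Gizmo      1
2   Panel      1
3  Sensor      1
4  Gadget      1
add column count_x2 = t['count'] * 2:
  product  count  count_x2
0   Cable      2         4
1   Gizmo      1         2
2   Panel      1         2
3  Sensor      1         2
4  Gadget      1         2
sum of column 'count_x2' → 12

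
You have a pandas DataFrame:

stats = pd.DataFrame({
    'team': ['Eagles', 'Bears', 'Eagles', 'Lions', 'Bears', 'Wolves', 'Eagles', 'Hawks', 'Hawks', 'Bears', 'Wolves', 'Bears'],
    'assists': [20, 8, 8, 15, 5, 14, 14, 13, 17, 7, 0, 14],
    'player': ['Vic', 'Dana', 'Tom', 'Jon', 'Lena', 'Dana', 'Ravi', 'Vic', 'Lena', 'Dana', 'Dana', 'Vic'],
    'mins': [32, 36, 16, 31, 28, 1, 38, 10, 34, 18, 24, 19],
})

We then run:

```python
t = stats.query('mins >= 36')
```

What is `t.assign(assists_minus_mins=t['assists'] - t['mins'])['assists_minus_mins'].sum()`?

filter rows where mins >= 36:
     team  assists player  mins
1   Bears        8   Dana    36
6  Eagles       14   Ravi    38
add column assists_minus_mins = t['assists'] - t['mins']:
     team  assists player  mins  assists_minus_mins
1   Bears        8   Dana    36                 -28
6  Eagles       14   Ravi    38                 -24

-52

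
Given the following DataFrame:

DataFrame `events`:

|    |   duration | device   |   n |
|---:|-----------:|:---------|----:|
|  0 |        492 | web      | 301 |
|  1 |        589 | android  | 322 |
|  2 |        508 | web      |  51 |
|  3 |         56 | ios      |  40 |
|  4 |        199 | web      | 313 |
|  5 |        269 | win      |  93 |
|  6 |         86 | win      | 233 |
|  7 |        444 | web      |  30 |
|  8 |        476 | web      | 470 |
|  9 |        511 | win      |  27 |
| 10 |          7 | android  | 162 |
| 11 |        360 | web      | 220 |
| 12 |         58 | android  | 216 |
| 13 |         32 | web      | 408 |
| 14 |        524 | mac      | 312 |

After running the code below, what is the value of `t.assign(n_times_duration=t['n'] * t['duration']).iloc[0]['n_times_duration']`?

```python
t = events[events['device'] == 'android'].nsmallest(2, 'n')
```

filter rows where device == 'android':
    duration   device    n
1        589  android  322
10         7  android  162
12        58  android  216
take 2 rows with smallest n:
    duration   device    n
10         7  android  162
12        58  android  216
add column n_times_duration = t['n'] * t['duration']:
    duration   device    n  n_times_duration
10         7  android  162              1134
12        58  android  216             12528
Hence 1134.

1134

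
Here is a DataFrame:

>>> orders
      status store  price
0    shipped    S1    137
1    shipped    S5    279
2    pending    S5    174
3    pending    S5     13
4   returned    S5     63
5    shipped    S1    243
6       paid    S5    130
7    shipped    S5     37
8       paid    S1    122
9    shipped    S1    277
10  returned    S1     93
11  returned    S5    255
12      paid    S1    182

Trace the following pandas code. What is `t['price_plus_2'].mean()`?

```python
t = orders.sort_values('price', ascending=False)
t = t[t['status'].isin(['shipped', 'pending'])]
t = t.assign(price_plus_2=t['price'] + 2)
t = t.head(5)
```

224.0

sort by price descending:
      status store  price
1    shipped    S5    279
9    shipped    S1    277
11  returned    S5    255
5    shipped    S1    243
12      paid    S1    182
2    pending    S5    174
0    shipped    S1    137
6       paid    S5    130
8       paid    S1    122
10  returned    S1     93
4   returned    S5     63
7    shipped    S5     37
3    pending    S5     13
filter rows where status in ['shipped', 'pending']:
    status store  price
1  shipped    S5    279
9  shipped    S1    277
5  shipped    S1    243
2  pending    S5    174
0  shipped    S1    137
7  shipped    S5     37
3  pending    S5     13
add column price_plus_2 = t['price'] + 2:
    status store  price  price_plus_2
1  shipped    S5    279           281
9  shipped    S1    277           279
5  shipped    S1    243           245
2  pending    S5    174           176
0  shipped    S1    137           139
7  shipped    S5     37            39
3  pending    S5     13            15
take first 5 rows:
    status store  price  price_plus_2
1  shipped    S5    279           281
9  shipped    S1    277           279
5  shipped    S1    243           245
2  pending    S5    174           176
0  shipped    S1    137           139
Taking the mean of column 'price_plus_2' gives 224.0.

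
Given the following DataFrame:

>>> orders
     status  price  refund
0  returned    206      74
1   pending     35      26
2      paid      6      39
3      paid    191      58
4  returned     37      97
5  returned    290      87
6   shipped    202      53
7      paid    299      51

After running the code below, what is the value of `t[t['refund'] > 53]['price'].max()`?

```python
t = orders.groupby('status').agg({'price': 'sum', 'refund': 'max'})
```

group by status: sum(price), max(refund):
          price  refund
status                 
paid        496      58
pending      35      26
returned    533      97
shipped     202      53
filter rows where refund > 53:
          price  refund
status                 
paid        496      58
returned    533      97
Reading off the max of column 'price', we get 533.

533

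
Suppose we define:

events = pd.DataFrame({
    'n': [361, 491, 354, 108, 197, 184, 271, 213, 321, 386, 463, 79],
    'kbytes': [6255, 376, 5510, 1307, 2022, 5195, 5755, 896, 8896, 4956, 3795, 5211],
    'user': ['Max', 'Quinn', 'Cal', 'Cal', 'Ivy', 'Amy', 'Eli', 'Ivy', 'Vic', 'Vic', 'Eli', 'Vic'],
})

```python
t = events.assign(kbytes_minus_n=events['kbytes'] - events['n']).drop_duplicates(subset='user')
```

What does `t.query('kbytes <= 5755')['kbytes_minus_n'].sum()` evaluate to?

17361

add column kbytes_minus_n = events['kbytes'] - events['n']:
      n  kbytes   user  kbytes_minus_n
0   361    6255    Max            5894
1   491     376  Quinn            -115
2   354    5510    Cal            5156
3   108    1307    Cal            1199
4   197    2022    Ivy            1825
5   184    5195    Amy            5011
6   271    5755    Eli            5484
7   213     896    Ivy             683
8   321    8896    Vic            8575
9   386    4956    Vic            4570
10  463    3795    Eli            3332
11   79    5211    Vic            5132
drop duplicate user (keep=first):
     n  kbytes   user  kbytes_minus_n
0  361    6255    Max            5894
1  491     376  Quinn            -115
2  354    5510    Cal            5156
4  197    2022    Ivy            1825
5  184    5195    Amy            5011
6  271    5755    Eli            5484
8  321    8896    Vic            8575
filter rows where kbytes <= 5755:
     n  kbytes   user  kbytes_minus_n
1  491     376  Quinn            -115
2  354    5510    Cal            5156
4  197    2022    Ivy            1825
5  184    5195    Amy            5011
6  271    5755    Eli            5484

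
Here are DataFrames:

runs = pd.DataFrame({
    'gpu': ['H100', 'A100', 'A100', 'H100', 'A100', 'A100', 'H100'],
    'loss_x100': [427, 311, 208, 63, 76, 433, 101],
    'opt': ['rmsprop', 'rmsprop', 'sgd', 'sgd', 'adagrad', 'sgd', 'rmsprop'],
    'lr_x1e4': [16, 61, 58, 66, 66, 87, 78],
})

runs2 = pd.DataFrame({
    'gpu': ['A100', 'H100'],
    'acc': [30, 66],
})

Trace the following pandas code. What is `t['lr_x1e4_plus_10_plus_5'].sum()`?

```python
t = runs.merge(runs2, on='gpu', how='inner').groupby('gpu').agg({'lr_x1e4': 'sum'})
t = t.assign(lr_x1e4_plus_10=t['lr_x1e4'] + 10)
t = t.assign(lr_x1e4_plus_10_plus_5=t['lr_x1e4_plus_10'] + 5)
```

462

merge on 'gpu' (how='inner') → 7 rows:
    gpu  loss_x100      opt  lr_x1e4  acc
0  H100        427  rmsprop       16   66
1  A100        311  rmsprop       61   30
2  A100        208      sgd       58   30
3  H100         63      sgd       66   66
4  A100         76  adagrad       66   30
5  A100        433      sgd       87   30
6  H100        101  rmsprop       78   66
group by gpu, sum of lr_x1e4:
      lr_x1e4
gpu          
A100      272
H100      160
add column lr_x1e4_plus_10 = t['lr_x1e4'] + 10:
      lr_x1e4  lr_x1e4_plus_10
gpu                           
A100      272              282
H100      160              170
add column lr_x1e4_plus_10_plus_5 = t['lr_x1e4_plus_10'] + 5:
      lr_x1e4  lr_x1e4_plus_10  lr_x1e4_plus_10_plus_5
gpu                                                   
A100      272              282                     287
H100      160              170                     175
So sum() = 462.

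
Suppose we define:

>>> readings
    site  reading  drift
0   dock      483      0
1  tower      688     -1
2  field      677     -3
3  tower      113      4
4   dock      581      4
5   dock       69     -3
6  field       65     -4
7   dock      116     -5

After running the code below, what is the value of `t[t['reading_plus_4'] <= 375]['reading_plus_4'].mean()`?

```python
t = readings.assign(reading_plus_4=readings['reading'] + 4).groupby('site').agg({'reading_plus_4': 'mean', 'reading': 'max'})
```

add column reading_plus_4 = readings['reading'] + 4:
    site  reading  drift  reading_plus_4
0   dock      483      0             487
1  tower      688     -1             692
2  field      677     -3             681
3  tower      113      4             117
4   dock      581      4             585
5   dock       69     -3              73
6  field       65     -4              69
7   dock      116     -5             120
group by site: mean(reading_plus_4), max(reading):
       reading_plus_4  reading
site                          
dock           316.25      581
field          375.00      677
tower          404.50      688
filter rows where reading_plus_4 <= 375:
       reading_plus_4  reading
site                          
dock           316.25      581
field          375.00      677
Then the mean of column 'reading_plus_4': 345.625

345.625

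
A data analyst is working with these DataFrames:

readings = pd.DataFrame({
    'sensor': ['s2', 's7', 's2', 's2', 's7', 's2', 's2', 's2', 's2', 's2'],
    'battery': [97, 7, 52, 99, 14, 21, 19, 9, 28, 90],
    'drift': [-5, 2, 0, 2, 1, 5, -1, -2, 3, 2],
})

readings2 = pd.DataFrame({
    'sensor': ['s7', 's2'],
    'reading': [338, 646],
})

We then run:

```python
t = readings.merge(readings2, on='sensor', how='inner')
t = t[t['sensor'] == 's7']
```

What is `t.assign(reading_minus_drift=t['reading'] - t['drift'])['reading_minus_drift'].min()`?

merge on 'sensor' (how='inner') → 10 rows:
  sensor  battery  drift  reading
0     s2       97     -5      646
1     s7        7      2      338
2     s2       52      0      646
3     s2       99      2      646
4     s7       14      1      338
5     s2       21      5      646
6     s2       19     -1      646
7     s2        9     -2      646
8     s2       28      3      646
9     s2       90      2      646
filter rows where sensor == 's7':
  sensor  battery  drift  reading
1     s7        7      2      338
4     s7       14      1      338
add column reading_minus_drift = t['reading'] - t['drift']:
  sensor  battery  drift  reading  reading_minus_drift
1     s7        7      2      338                  336
4     s7       14      1      338                  337
Reading off the min of column 'reading_minus_drift', we get 336.

336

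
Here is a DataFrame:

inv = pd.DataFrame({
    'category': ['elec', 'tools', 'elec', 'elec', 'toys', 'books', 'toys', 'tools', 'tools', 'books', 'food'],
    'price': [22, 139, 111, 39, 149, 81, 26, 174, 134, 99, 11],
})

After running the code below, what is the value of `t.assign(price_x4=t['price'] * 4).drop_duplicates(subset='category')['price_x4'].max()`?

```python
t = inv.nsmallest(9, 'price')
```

536

take 9 rows with smallest price:
   category  price
10     food     11
0      elec     22
6      toys     26
3      elec     39
5     books     81
9     books     99
2      elec    111
8     tools    134
1     tools    139
add column price_x4 = t['price'] * 4:
   category  price  price_x4
10     food     11        44
0      elec     22        88
6      toys     26       104
3      elec     39       156
5     books     81       324
9     books     99       396
2      elec    111       444
8     tools    134       536
1     tools    139       556
drop duplicate category (keep=first):
   category  price  price_x4
10     food     11        44
0      elec     22        88
6      toys     26       104
5     books     81       324
8     tools    134       536
Reading off the max of column 'price_x4', we get 536.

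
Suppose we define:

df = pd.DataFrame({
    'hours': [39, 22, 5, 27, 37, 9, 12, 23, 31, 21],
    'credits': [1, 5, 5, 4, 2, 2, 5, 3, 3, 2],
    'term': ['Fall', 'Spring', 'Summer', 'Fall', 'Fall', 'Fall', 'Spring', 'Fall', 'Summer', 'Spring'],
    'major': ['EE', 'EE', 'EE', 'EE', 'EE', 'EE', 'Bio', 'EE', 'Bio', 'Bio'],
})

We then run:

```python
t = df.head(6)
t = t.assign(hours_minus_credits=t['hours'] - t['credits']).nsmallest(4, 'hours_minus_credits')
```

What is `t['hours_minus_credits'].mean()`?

11.75

take first 6 rows:
   hours  credits    term major
0     39        1    Fall    EE
1     22        5  Spring    EE
2      5        5  Summer    EE
3     27        4    Fall    EE
4     37        2    Fall    EE
5      9        2    Fall    EE
add column hours_minus_credits = t['hours'] - t['credits']:
   hours  credits    term major  hours_minus_credits
0     39        1    Fall    EE                   38
1     22        5  Spring    EE                   17
2      5        5  Summer    EE                    0
3     27        4    Fall    EE                   23
4     37        2    Fall    EE                   35
5      9        2    Fall    EE                    7
take 4 rows with smallest hours_minus_credits:
   hours  credits    term major  hours_minus_credits
2      5        5  Summer    EE                    0
5      9        2    Fall    EE                    7
1     22        5  Spring    EE                   17
3     27        4    Fall    EE                   23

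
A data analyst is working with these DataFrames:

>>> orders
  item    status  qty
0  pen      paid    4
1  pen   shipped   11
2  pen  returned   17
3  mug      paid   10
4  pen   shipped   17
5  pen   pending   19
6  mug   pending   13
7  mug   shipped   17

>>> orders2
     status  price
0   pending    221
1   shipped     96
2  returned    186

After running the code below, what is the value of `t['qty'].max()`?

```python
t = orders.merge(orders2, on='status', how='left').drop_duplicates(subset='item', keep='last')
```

merge on 'status' (how='left') → 8 rows:
  item    status  qty  price
0  pen      paid    4    NaN
1  pen   shipped   11   96.0
2  pen  returned   17  186.0
3  mug      paid   10    NaN
4  pen   shipped   17   96.0
5  pen   pending   19  221.0
6  mug   pending   13  221.0
7  mug   shipped   17   96.0
drop duplicate item (keep=last):
  item   status  qty  price
5  pen  pending   19  221.0
7  mug  shipped   17   96.0
Taking the max of column 'qty' gives 19.

19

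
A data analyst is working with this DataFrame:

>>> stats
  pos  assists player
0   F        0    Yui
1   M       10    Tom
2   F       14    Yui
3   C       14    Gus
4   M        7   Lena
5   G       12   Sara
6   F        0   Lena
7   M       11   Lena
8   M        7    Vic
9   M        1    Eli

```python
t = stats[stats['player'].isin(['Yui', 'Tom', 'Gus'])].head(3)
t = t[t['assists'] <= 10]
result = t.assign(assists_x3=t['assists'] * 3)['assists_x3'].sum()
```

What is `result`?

filter rows where player in ['Yui', 'Tom', 'Gus']:
  pos  assists player
0   F        0    Yui
1   M       10    Tom
2   F       14    Yui
3   C       14    Gus
take first 3 rows:
  pos  assists player
0   F        0    Yui
1   M       10    Tom
2   F       14    Yui
filter rows where assists <= 10:
  pos  assists player
0   F        0    Yui
1   M       10    Tom
add column assists_x3 = t['assists'] * 3:
  pos  assists player  assists_x3
0   F        0    Yui           0
1   M       10    Tom          30
Finally, sum of column 'assists_x3' = 30.

30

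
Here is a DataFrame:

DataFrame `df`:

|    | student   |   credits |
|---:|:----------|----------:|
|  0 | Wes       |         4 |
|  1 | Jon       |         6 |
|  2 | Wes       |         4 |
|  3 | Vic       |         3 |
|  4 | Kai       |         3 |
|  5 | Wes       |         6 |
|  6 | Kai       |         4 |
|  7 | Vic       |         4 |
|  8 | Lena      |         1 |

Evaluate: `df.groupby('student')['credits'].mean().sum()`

group by student, mean of credits:
student
Jon     6.000000
Kai     3.500000
Lena    1.000000
Vic     3.500000
Wes     4.666667
Name: credits, dtype: float64
sum of the resulting series → 18.6666666667

18.6666666667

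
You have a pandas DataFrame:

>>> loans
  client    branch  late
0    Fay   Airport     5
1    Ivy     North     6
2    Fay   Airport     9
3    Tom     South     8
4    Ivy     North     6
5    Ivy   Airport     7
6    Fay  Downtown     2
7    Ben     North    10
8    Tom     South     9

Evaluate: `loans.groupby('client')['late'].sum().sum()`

62

group by client, sum of late:
client
Ben    10
Fay    16
Ivy    19
Tom    17
Name: late, dtype: int64
The sum of the resulting series is 62.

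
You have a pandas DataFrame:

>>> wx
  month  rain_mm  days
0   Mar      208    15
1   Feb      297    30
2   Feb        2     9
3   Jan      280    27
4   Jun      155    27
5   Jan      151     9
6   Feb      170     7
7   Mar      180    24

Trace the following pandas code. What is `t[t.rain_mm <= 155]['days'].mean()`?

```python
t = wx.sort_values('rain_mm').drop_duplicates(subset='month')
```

15.0

sort by rain_mm:
  month  rain_mm  days
2   Feb        2     9
5   Jan      151     9
4   Jun      155    27
6   Feb      170     7
7   Mar      180    24
0   Mar      208    15
3   Jan      280    27
1   Feb      297    30
drop duplicate month (keep=first):
  month  rain_mm  days
2   Feb        2     9
5   Jan      151     9
4   Jun      155    27
7   Mar      180    24
filter rows where rain_mm <= 155:
  month  rain_mm  days
2   Feb        2     9
5   Jan      151     9
4   Jun      155    27
Reading off the mean of column 'days', we get 15.0.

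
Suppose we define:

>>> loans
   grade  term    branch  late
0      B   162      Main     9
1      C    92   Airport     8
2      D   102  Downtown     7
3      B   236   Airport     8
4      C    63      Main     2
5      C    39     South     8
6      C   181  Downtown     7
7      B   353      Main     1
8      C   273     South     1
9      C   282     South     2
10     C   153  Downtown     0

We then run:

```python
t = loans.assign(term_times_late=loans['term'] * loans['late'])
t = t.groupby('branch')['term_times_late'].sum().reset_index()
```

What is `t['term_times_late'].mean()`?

add column term_times_late = loans['term'] * loans['late']:
   grade  term    branch  late  term_times_late
0      B   162      Main     9             1458
1      C    92   Airport     8              736
2      D   102  Downtown     7              714
3      B   236   Airport     8             1888
4      C    63      Main     2              126
5      C    39     South     8              312
6      C   181  Downtown     7             1267
7      B   353      Main     1              353
8      C   273     South     1              273
9      C   282     South     2              564
10     C   153  Downtown     0                0
group by branch, sum of term_times_late:
branch
Airport     2624
Downtown    1981
Main        1937
South       1149
Name: term_times_late, dtype: int64
reset_index():
     branch  term_times_late
0   Airport             2624
1  Downtown             1981
2      Main             1937
3     South             1149
mean of column 'term_times_late' → 1922.75

1922.75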